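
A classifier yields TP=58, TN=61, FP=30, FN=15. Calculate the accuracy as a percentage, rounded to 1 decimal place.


Accuracy = (TP + TN) / (TP + TN + FP + FN) * 100
= (58 + 61) / (58 + 61 + 30 + 15)
= 119 / 164
= 0.7256
= 72.6%

72.6


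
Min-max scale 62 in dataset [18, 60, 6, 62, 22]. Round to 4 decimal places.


Min = 6, Max = 62
Range = 62 - 6 = 56
Scaled = (x - min) / (max - min)
= (62 - 6) / 56
= 56 / 56
= 1.0000

1.0000


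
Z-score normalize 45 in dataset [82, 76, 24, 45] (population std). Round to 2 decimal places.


Mean = (82 + 76 + 24 + 45) / 4 = 56.75
Variance = sum((x_i - mean)^2) / n = 554.6875
Std = sqrt(554.6875) = 23.5518
Z = (x - mean) / std
= (45 - 56.75) / 23.5518
= -11.75 / 23.5518
= -0.50

-0.50


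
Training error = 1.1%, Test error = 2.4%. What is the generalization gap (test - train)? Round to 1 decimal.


Generalization gap = test_error - train_error
= 2.4 - 1.1
= 1.3%
A small gap suggests good generalization.

1.3


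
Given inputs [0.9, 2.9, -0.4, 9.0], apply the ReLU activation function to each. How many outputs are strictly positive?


ReLU(x) = max(0, x) for each element:
ReLU(0.9) = 0.9
ReLU(2.9) = 2.9
ReLU(-0.4) = 0
ReLU(9.0) = 9.0
Active neurons (>0): 3

3


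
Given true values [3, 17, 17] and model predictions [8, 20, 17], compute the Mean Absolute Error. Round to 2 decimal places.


Absolute errors: [5, 3, 0]
Sum of absolute errors = 8
MAE = 8 / 3 = 2.67

2.67


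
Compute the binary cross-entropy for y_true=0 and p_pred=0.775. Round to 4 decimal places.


For y=0: Loss = -log(1-p)
= -log(1 - 0.775)
= -log(0.225)
= -(-1.4917)
= 1.4917

1.4917


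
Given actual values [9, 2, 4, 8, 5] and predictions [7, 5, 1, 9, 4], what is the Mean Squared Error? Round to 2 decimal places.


Differences: [2, -3, 3, -1, 1]
Squared errors: [4, 9, 9, 1, 1]
Sum of squared errors = 24
MSE = 24 / 5 = 4.80

4.80


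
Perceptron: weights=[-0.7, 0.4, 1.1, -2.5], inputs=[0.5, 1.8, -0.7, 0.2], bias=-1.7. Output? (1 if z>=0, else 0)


z = w . x + b
= -0.7*0.5 + 0.4*1.8 + 1.1*-0.7 + -2.5*0.2 + -1.7
= -0.35 + 0.72 + -0.77 + -0.5 + -1.7
= -0.9 + -1.7
= -2.6
Since z = -2.6 < 0, output = 0

0


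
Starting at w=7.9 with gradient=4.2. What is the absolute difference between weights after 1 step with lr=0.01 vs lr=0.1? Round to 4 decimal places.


With lr=0.01: w_new = 7.9 - 0.01 * 4.2 = 7.858
With lr=0.1: w_new = 7.9 - 0.1 * 4.2 = 7.48
Absolute difference = |7.858 - 7.48|
= 0.3780

0.3780


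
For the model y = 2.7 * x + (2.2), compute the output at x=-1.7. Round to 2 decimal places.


y = 2.7 * -1.7 + (2.2)
= -4.59 + (2.2)
= -2.39

-2.39


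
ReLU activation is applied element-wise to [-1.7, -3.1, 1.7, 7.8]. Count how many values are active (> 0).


ReLU(x) = max(0, x) for each element:
ReLU(-1.7) = 0
ReLU(-3.1) = 0
ReLU(1.7) = 1.7
ReLU(7.8) = 7.8
Active neurons (>0): 2

2


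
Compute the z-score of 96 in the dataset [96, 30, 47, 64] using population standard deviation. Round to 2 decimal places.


Mean = (96 + 30 + 47 + 64) / 4 = 59.25
Variance = sum((x_i - mean)^2) / n = 594.6875
Std = sqrt(594.6875) = 24.3862
Z = (x - mean) / std
= (96 - 59.25) / 24.3862
= 36.75 / 24.3862
= 1.51

1.51


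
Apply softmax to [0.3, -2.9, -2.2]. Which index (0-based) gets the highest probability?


Softmax is a monotonic transformation, so it preserves the argmax.
We need to find the index of the maximum logit.
Index 0: 0.3
Index 1: -2.9
Index 2: -2.2
Maximum logit = 0.3 at index 0

0


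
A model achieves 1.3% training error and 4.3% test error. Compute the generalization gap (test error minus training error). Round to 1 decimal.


Generalization gap = test_error - train_error
= 4.3 - 1.3
= 3.0%
A moderate gap.

3.0


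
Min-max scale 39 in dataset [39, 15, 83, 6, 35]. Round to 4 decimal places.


Min = 6, Max = 83
Range = 83 - 6 = 77
Scaled = (x - min) / (max - min)
= (39 - 6) / 77
= 33 / 77
= 0.4286

0.4286


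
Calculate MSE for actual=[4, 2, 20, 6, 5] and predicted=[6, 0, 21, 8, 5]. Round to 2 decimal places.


Differences: [-2, 2, -1, -2, 0]
Squared errors: [4, 4, 1, 4, 0]
Sum of squared errors = 13
MSE = 13 / 5 = 2.60

2.60


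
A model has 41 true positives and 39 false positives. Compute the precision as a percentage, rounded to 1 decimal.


Precision = TP / (TP + FP) * 100
= 41 / (41 + 39)
= 41 / 80
= 0.5125
= 51.3%

51.3


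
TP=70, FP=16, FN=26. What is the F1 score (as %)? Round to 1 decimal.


Precision = TP / (TP + FP) = 70 / 86 = 0.814
Recall = TP / (TP + FN) = 70 / 96 = 0.7292
F1 = 2 * P * R / (P + R)
= 2 * 0.814 * 0.7292 / (0.814 + 0.7292)
= 1.187 / 1.5431
= 0.7692
As percentage: 76.9%

76.9


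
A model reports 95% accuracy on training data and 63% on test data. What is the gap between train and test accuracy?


Gap = train_accuracy - test_accuracy
= 95 - 63
= 32%
This large gap strongly indicates overfitting.

32


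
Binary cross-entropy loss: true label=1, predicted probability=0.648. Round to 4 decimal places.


For y=1: Loss = -log(p)
= -log(0.648)
= -(-0.4339)
= 0.4339

0.4339


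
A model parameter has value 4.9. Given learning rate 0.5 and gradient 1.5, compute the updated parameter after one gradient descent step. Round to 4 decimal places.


w_new = w_old - lr * gradient
= 4.9 - 0.5 * 1.5
= 4.9 - (0.75)
= 4.1500

4.1500


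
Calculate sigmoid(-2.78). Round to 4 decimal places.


sigmoid(z) = 1 / (1 + exp(-z))
exp(-(-2.78)) = exp(2.78) = 16.119
1 + 16.119 = 17.119
1 / 17.119 = 0.0584

0.0584


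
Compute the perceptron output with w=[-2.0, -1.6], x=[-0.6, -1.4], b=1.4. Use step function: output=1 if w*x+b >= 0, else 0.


z = w . x + b
= -2.0*-0.6 + -1.6*-1.4 + 1.4
= 1.2 + 2.24 + 1.4
= 3.44 + 1.4
= 4.84
Since z = 4.84 >= 0, output = 1

1


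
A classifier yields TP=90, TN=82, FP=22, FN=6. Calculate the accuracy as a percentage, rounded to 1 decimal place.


Accuracy = (TP + TN) / (TP + TN + FP + FN) * 100
= (90 + 82) / (90 + 82 + 22 + 6)
= 172 / 200
= 0.86
= 86.0%

86.0


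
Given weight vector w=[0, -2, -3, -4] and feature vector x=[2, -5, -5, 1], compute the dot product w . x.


Element-wise products:
0 * 2 = 0
-2 * -5 = 10
-3 * -5 = 15
-4 * 1 = -4
Sum = 0 + 10 + 15 + -4
= 21

21


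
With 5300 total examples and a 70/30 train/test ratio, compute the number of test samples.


Train samples = 5300 * 70% = 3710
Test samples = 5300 - 3710
= 1590

1590


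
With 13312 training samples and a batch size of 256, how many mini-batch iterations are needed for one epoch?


Iterations per epoch = dataset_size / batch_size
= 13312 / 256
= 52

52


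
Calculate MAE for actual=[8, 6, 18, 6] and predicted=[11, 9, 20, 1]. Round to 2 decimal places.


Absolute errors: [3, 3, 2, 5]
Sum of absolute errors = 13
MAE = 13 / 4 = 3.25

3.25


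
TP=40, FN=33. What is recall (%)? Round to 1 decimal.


Recall = TP / (TP + FN) * 100
= 40 / (40 + 33)
= 40 / 73
= 0.5479
= 54.8%

54.8


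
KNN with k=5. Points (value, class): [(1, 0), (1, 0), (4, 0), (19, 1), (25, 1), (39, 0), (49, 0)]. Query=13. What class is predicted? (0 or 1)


Distances from query 13:
Point 19 (class 1): distance = 6
Point 4 (class 0): distance = 9
Point 1 (class 0): distance = 12
Point 1 (class 0): distance = 12
Point 25 (class 1): distance = 12
K=5 nearest neighbors: classes = [1, 0, 0, 0, 1]
Votes for class 1: 2 / 5
Majority vote => class 0

0


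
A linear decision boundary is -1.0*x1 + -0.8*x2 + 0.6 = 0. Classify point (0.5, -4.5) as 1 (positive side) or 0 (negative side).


Compute -1.0 * 0.5 + -0.8 * -4.5 + 0.6
= -0.5 + 3.6 + 0.6
= 3.7
Since 3.7 >= 0, the point is on the positive side.

1


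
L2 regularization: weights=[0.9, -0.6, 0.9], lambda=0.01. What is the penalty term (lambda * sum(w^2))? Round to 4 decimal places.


Squaring each weight:
0.9^2 = 0.81
(-0.6)^2 = 0.36
0.9^2 = 0.81
Sum of squares = 1.98
Penalty = 0.01 * 1.98 = 0.0198

0.0198


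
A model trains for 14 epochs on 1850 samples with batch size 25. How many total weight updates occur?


Iterations per epoch = 1850 / 25 = 74
Total updates = iterations_per_epoch * epochs
= 74 * 14
= 1036

1036


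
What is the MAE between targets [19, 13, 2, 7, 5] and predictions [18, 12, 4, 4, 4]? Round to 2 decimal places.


Absolute errors: [1, 1, 2, 3, 1]
Sum of absolute errors = 8
MAE = 8 / 5 = 1.60

1.60


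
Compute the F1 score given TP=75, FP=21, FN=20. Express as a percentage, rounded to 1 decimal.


Precision = TP / (TP + FP) = 75 / 96 = 0.7812
Recall = TP / (TP + FN) = 75 / 95 = 0.7895
F1 = 2 * P * R / (P + R)
= 2 * 0.7812 * 0.7895 / (0.7812 + 0.7895)
= 1.2336 / 1.5707
= 0.7853
As percentage: 78.5%

78.5


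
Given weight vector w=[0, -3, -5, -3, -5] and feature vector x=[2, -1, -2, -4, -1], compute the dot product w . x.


Element-wise products:
0 * 2 = 0
-3 * -1 = 3
-5 * -2 = 10
-3 * -4 = 12
-5 * -1 = 5
Sum = 0 + 3 + 10 + 12 + 5
= 30

30


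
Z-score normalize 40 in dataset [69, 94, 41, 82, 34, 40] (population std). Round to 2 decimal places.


Mean = (69 + 94 + 41 + 82 + 34 + 40) / 6 = 60.0
Variance = sum((x_i - mean)^2) / n = 526.3333
Std = sqrt(526.3333) = 22.942
Z = (x - mean) / std
= (40 - 60.0) / 22.942
= -20.0 / 22.942
= -0.87

-0.87


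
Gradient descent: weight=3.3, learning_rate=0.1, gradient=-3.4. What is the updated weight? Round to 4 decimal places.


w_new = w_old - lr * gradient
= 3.3 - 0.1 * -3.4
= 3.3 - (-0.34)
= 3.6400

3.6400


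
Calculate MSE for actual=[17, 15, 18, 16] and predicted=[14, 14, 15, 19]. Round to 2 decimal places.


Differences: [3, 1, 3, -3]
Squared errors: [9, 1, 9, 9]
Sum of squared errors = 28
MSE = 28 / 4 = 7.00

7.00


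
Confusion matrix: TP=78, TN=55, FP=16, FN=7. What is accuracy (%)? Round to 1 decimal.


Accuracy = (TP + TN) / (TP + TN + FP + FN) * 100
= (78 + 55) / (78 + 55 + 16 + 7)
= 133 / 156
= 0.8526
= 85.3%

85.3


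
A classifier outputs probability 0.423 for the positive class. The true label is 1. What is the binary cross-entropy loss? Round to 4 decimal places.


For y=1: Loss = -log(p)
= -log(0.423)
= -(-0.8604)
= 0.8604

0.8604


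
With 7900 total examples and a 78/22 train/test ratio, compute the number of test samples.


Train samples = 7900 * 78% = 6162
Test samples = 7900 - 6162
= 1738

1738


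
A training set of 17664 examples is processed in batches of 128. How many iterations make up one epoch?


Iterations per epoch = dataset_size / batch_size
= 17664 / 128
= 138

138


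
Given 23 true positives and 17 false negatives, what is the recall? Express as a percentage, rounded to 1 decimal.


Recall = TP / (TP + FN) * 100
= 23 / (23 + 17)
= 23 / 40
= 0.575
= 57.5%

57.5


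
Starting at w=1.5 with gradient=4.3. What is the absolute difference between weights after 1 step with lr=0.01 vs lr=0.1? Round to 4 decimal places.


With lr=0.01: w_new = 1.5 - 0.01 * 4.3 = 1.457
With lr=0.1: w_new = 1.5 - 0.1 * 4.3 = 1.07
Absolute difference = |1.457 - 1.07|
= 0.3870

0.3870


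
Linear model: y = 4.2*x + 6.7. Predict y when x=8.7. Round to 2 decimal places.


y = 4.2 * 8.7 + (6.7)
= 36.54 + (6.7)
= 43.24

43.24


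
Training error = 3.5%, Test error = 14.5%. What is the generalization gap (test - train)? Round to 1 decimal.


Generalization gap = test_error - train_error
= 14.5 - 3.5
= 11.0%
A large gap suggests overfitting.

11.0


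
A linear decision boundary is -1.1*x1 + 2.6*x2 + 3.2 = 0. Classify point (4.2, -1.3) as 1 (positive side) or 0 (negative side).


Compute -1.1 * 4.2 + 2.6 * -1.3 + 3.2
= -4.62 + -3.38 + 3.2
= -4.8
Since -4.8 < 0, the point is on the negative side.

0


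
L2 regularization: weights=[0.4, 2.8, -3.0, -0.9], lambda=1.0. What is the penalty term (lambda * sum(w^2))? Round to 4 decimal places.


Squaring each weight:
0.4^2 = 0.16
2.8^2 = 7.84
(-3.0)^2 = 9.0
(-0.9)^2 = 0.81
Sum of squares = 17.81
Penalty = 1.0 * 17.81 = 17.8100

17.8100


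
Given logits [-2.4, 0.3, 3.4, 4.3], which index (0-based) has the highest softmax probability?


Softmax is a monotonic transformation, so it preserves the argmax.
We need to find the index of the maximum logit.
Index 0: -2.4
Index 1: 0.3
Index 2: 3.4
Index 3: 4.3
Maximum logit = 4.3 at index 3

3


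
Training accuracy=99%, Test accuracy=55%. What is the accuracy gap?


Gap = train_accuracy - test_accuracy
= 99 - 55
= 44%
This large gap strongly indicates overfitting.

44


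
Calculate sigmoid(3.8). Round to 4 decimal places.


sigmoid(z) = 1 / (1 + exp(-z))
exp(-(3.8)) = exp(-3.8) = 0.0224
1 + 0.0224 = 1.0224
1 / 1.0224 = 0.9781

0.9781


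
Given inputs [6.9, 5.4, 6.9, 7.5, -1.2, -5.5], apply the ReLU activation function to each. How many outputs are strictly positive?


ReLU(x) = max(0, x) for each element:
ReLU(6.9) = 6.9
ReLU(5.4) = 5.4
ReLU(6.9) = 6.9
ReLU(7.5) = 7.5
ReLU(-1.2) = 0
ReLU(-5.5) = 0
Active neurons (>0): 4

4


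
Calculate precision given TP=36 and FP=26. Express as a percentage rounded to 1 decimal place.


Precision = TP / (TP + FP) * 100
= 36 / (36 + 26)
= 36 / 62
= 0.5806
= 58.1%

58.1


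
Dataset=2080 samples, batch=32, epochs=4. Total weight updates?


Iterations per epoch = 2080 / 32 = 65
Total updates = iterations_per_epoch * epochs
= 65 * 4
= 260

260


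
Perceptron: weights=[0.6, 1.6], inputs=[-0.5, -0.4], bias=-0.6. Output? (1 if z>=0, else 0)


z = w . x + b
= 0.6*-0.5 + 1.6*-0.4 + -0.6
= -0.3 + -0.64 + -0.6
= -0.94 + -0.6
= -1.54
Since z = -1.54 < 0, output = 0

0


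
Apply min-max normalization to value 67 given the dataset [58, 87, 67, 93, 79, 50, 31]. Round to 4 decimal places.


Min = 31, Max = 93
Range = 93 - 31 = 62
Scaled = (x - min) / (max - min)
= (67 - 31) / 62
= 36 / 62
= 0.5806

0.5806


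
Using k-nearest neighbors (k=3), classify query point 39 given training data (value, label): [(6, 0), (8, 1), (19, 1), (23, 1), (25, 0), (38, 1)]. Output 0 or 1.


Distances from query 39:
Point 38 (class 1): distance = 1
Point 25 (class 0): distance = 14
Point 23 (class 1): distance = 16
K=3 nearest neighbors: classes = [1, 0, 1]
Votes for class 1: 2 / 3
Majority vote => class 1

1


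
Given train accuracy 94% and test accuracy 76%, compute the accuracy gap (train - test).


Gap = train_accuracy - test_accuracy
= 94 - 76
= 18%
This gap suggests the model is overfitting.

18


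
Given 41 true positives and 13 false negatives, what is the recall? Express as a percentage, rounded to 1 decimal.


Recall = TP / (TP + FN) * 100
= 41 / (41 + 13)
= 41 / 54
= 0.7593
= 75.9%

75.9


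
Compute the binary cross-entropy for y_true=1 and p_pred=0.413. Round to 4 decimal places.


For y=1: Loss = -log(p)
= -log(0.413)
= -(-0.8843)
= 0.8843

0.8843


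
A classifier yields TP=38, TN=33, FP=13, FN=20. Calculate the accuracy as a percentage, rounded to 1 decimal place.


Accuracy = (TP + TN) / (TP + TN + FP + FN) * 100
= (38 + 33) / (38 + 33 + 13 + 20)
= 71 / 104
= 0.6827
= 68.3%

68.3


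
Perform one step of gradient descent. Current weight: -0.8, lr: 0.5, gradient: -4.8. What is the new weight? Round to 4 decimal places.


w_new = w_old - lr * gradient
= -0.8 - 0.5 * -4.8
= -0.8 - (-2.4)
= 1.6000

1.6000


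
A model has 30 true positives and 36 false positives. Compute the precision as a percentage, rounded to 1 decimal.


Precision = TP / (TP + FP) * 100
= 30 / (30 + 36)
= 30 / 66
= 0.4545
= 45.5%

45.5


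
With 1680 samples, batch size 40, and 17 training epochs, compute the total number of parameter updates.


Iterations per epoch = 1680 / 40 = 42
Total updates = iterations_per_epoch * epochs
= 42 * 17
= 714

714


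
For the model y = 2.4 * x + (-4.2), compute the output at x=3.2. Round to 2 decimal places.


y = 2.4 * 3.2 + (-4.2)
= 7.68 + (-4.2)
= 3.48

3.48


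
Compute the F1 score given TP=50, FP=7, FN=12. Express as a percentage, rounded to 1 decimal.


Precision = TP / (TP + FP) = 50 / 57 = 0.8772
Recall = TP / (TP + FN) = 50 / 62 = 0.8065
F1 = 2 * P * R / (P + R)
= 2 * 0.8772 * 0.8065 / (0.8772 + 0.8065)
= 1.4148 / 1.6836
= 0.8403
As percentage: 84.0%

84.0


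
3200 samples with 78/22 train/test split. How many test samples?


Train samples = 3200 * 78% = 2496
Test samples = 3200 - 2496
= 704

704


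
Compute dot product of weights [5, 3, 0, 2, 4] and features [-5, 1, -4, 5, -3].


Element-wise products:
5 * -5 = -25
3 * 1 = 3
0 * -4 = 0
2 * 5 = 10
4 * -3 = -12
Sum = -25 + 3 + 0 + 10 + -12
= -24

-24


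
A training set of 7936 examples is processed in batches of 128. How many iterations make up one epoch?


Iterations per epoch = dataset_size / batch_size
= 7936 / 128
= 62

62


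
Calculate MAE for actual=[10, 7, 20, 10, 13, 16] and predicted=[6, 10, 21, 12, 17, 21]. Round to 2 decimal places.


Absolute errors: [4, 3, 1, 2, 4, 5]
Sum of absolute errors = 19
MAE = 19 / 6 = 3.17

3.17


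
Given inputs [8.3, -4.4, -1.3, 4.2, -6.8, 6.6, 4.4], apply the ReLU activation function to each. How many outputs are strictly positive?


ReLU(x) = max(0, x) for each element:
ReLU(8.3) = 8.3
ReLU(-4.4) = 0
ReLU(-1.3) = 0
ReLU(4.2) = 4.2
ReLU(-6.8) = 0
ReLU(6.6) = 6.6
ReLU(4.4) = 4.4
Active neurons (>0): 4

4


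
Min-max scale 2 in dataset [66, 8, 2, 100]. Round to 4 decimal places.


Min = 2, Max = 100
Range = 100 - 2 = 98
Scaled = (x - min) / (max - min)
= (2 - 2) / 98
= 0 / 98
= 0.0000

0.0000


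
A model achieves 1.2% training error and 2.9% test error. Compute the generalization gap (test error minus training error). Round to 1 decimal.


Generalization gap = test_error - train_error
= 2.9 - 1.2
= 1.7%
A small gap suggests good generalization.

1.7


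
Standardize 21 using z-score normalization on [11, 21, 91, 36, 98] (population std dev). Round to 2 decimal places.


Mean = (11 + 21 + 91 + 36 + 98) / 5 = 51.4
Variance = sum((x_i - mean)^2) / n = 1306.64
Std = sqrt(1306.64) = 36.1475
Z = (x - mean) / std
= (21 - 51.4) / 36.1475
= -30.4 / 36.1475
= -0.84

-0.84


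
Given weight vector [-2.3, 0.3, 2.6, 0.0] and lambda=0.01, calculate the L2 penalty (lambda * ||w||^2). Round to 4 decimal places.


Squaring each weight:
(-2.3)^2 = 5.29
0.3^2 = 0.09
2.6^2 = 6.76
0.0^2 = 0.0
Sum of squares = 12.14
Penalty = 0.01 * 12.14 = 0.1214

0.1214


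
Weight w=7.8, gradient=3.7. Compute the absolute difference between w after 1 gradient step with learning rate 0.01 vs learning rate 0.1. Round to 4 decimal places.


With lr=0.01: w_new = 7.8 - 0.01 * 3.7 = 7.763
With lr=0.1: w_new = 7.8 - 0.1 * 3.7 = 7.43
Absolute difference = |7.763 - 7.43|
= 0.3330

0.3330


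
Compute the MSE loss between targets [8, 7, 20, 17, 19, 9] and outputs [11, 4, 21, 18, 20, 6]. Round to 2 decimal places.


Differences: [-3, 3, -1, -1, -1, 3]
Squared errors: [9, 9, 1, 1, 1, 9]
Sum of squared errors = 30
MSE = 30 / 6 = 5.00

5.00


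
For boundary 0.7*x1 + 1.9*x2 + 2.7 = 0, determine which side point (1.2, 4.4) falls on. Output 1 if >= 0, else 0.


Compute 0.7 * 1.2 + 1.9 * 4.4 + 2.7
= 0.84 + 8.36 + 2.7
= 11.9
Since 11.9 >= 0, the point is on the positive side.

1


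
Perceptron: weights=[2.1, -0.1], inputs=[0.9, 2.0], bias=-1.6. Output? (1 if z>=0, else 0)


z = w . x + b
= 2.1*0.9 + -0.1*2.0 + -1.6
= 1.89 + -0.2 + -1.6
= 1.69 + -1.6
= 0.09
Since z = 0.09 >= 0, output = 1

1


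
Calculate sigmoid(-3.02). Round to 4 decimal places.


sigmoid(z) = 1 / (1 + exp(-z))
exp(-(-3.02)) = exp(3.02) = 20.4913
1 + 20.4913 = 21.4913
1 / 21.4913 = 0.0465

0.0465


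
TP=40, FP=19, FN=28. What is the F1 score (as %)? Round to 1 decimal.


Precision = TP / (TP + FP) = 40 / 59 = 0.678
Recall = TP / (TP + FN) = 40 / 68 = 0.5882
F1 = 2 * P * R / (P + R)
= 2 * 0.678 * 0.5882 / (0.678 + 0.5882)
= 0.7976 / 1.2662
= 0.6299
As percentage: 63.0%

63.0


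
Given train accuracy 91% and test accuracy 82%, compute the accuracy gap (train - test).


Gap = train_accuracy - test_accuracy
= 91 - 82
= 9%
This moderate gap may indicate mild overfitting.

9


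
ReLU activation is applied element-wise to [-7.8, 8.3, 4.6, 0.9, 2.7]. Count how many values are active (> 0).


ReLU(x) = max(0, x) for each element:
ReLU(-7.8) = 0
ReLU(8.3) = 8.3
ReLU(4.6) = 4.6
ReLU(0.9) = 0.9
ReLU(2.7) = 2.7
Active neurons (>0): 4

4


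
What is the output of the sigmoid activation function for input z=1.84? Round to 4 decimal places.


sigmoid(z) = 1 / (1 + exp(-z))
exp(-(1.84)) = exp(-1.84) = 0.1588
1 + 0.1588 = 1.1588
1 / 1.1588 = 0.8629

0.8629


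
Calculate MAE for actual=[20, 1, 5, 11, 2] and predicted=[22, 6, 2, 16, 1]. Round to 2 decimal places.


Absolute errors: [2, 5, 3, 5, 1]
Sum of absolute errors = 16
MAE = 16 / 5 = 3.20

3.20


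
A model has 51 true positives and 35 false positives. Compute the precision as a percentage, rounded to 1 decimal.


Precision = TP / (TP + FP) * 100
= 51 / (51 + 35)
= 51 / 86
= 0.593
= 59.3%

59.3


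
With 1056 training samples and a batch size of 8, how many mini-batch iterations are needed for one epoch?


Iterations per epoch = dataset_size / batch_size
= 1056 / 8
= 132

132


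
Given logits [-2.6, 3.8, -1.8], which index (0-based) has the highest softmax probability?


Softmax is a monotonic transformation, so it preserves the argmax.
We need to find the index of the maximum logit.
Index 0: -2.6
Index 1: 3.8
Index 2: -1.8
Maximum logit = 3.8 at index 1

1


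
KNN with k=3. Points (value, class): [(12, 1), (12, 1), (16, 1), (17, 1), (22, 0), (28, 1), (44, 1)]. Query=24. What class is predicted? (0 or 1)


Distances from query 24:
Point 22 (class 0): distance = 2
Point 28 (class 1): distance = 4
Point 17 (class 1): distance = 7
K=3 nearest neighbors: classes = [0, 1, 1]
Votes for class 1: 2 / 3
Majority vote => class 1

1


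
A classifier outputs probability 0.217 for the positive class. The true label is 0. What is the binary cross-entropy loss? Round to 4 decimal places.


For y=0: Loss = -log(1-p)
= -log(1 - 0.217)
= -log(0.783)
= -(-0.2446)
= 0.2446

0.2446


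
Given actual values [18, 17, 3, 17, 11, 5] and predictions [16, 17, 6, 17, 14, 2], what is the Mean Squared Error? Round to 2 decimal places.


Differences: [2, 0, -3, 0, -3, 3]
Squared errors: [4, 0, 9, 0, 9, 9]
Sum of squared errors = 31
MSE = 31 / 6 = 5.17

5.17


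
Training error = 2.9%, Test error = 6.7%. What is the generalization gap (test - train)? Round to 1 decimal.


Generalization gap = test_error - train_error
= 6.7 - 2.9
= 3.8%
A moderate gap.

3.8


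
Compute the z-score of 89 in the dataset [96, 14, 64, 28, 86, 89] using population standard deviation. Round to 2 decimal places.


Mean = (96 + 14 + 64 + 28 + 86 + 89) / 6 = 62.8333
Variance = sum((x_i - mean)^2) / n = 986.8056
Std = sqrt(986.8056) = 31.4135
Z = (x - mean) / std
= (89 - 62.8333) / 31.4135
= 26.1667 / 31.4135
= 0.83

0.83


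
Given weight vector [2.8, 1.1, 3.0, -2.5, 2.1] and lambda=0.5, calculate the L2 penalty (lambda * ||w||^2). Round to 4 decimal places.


Squaring each weight:
2.8^2 = 7.84
1.1^2 = 1.21
3.0^2 = 9.0
(-2.5)^2 = 6.25
2.1^2 = 4.41
Sum of squares = 28.71
Penalty = 0.5 * 28.71 = 14.3550

14.3550


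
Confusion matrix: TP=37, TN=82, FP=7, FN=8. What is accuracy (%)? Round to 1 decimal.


Accuracy = (TP + TN) / (TP + TN + FP + FN) * 100
= (37 + 82) / (37 + 82 + 7 + 8)
= 119 / 134
= 0.8881
= 88.8%

88.8


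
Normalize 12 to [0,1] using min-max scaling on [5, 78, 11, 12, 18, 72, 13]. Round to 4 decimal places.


Min = 5, Max = 78
Range = 78 - 5 = 73
Scaled = (x - min) / (max - min)
= (12 - 5) / 73
= 7 / 73
= 0.0959

0.0959


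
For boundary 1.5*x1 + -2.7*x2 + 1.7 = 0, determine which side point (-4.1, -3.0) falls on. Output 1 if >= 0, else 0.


Compute 1.5 * -4.1 + -2.7 * -3.0 + 1.7
= -6.15 + 8.1 + 1.7
= 3.65
Since 3.65 >= 0, the point is on the positive side.

1


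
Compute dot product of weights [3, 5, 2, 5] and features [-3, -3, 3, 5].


Element-wise products:
3 * -3 = -9
5 * -3 = -15
2 * 3 = 6
5 * 5 = 25
Sum = -9 + -15 + 6 + 25
= 7

7


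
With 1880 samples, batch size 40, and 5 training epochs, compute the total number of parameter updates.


Iterations per epoch = 1880 / 40 = 47
Total updates = iterations_per_epoch * epochs
= 47 * 5
= 235

235


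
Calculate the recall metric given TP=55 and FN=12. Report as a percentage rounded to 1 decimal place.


Recall = TP / (TP + FN) * 100
= 55 / (55 + 12)
= 55 / 67
= 0.8209
= 82.1%

82.1


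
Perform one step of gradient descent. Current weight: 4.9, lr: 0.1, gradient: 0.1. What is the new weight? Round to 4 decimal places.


w_new = w_old - lr * gradient
= 4.9 - 0.1 * 0.1
= 4.9 - (0.01)
= 4.8900

4.8900


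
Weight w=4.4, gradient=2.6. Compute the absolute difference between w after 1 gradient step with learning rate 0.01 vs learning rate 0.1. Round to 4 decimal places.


With lr=0.01: w_new = 4.4 - 0.01 * 2.6 = 4.374
With lr=0.1: w_new = 4.4 - 0.1 * 2.6 = 4.14
Absolute difference = |4.374 - 4.14|
= 0.2340

0.2340


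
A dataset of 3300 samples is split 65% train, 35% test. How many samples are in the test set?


Train samples = 3300 * 65% = 2145
Test samples = 3300 - 2145
= 1155

1155


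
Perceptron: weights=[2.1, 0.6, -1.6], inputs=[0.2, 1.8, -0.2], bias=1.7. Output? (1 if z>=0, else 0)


z = w . x + b
= 2.1*0.2 + 0.6*1.8 + -1.6*-0.2 + 1.7
= 0.42 + 1.08 + 0.32 + 1.7
= 1.82 + 1.7
= 3.52
Since z = 3.52 >= 0, output = 1

1


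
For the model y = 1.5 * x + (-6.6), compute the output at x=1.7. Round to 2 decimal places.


y = 1.5 * 1.7 + (-6.6)
= 2.55 + (-6.6)
= -4.05

-4.05


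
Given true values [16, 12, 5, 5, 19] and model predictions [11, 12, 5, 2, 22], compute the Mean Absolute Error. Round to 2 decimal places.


Absolute errors: [5, 0, 0, 3, 3]
Sum of absolute errors = 11
MAE = 11 / 5 = 2.20

2.20


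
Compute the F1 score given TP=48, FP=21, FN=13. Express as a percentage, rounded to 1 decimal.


Precision = TP / (TP + FP) = 48 / 69 = 0.6957
Recall = TP / (TP + FN) = 48 / 61 = 0.7869
F1 = 2 * P * R / (P + R)
= 2 * 0.6957 * 0.7869 / (0.6957 + 0.7869)
= 1.0948 / 1.4825
= 0.7385
As percentage: 73.8%

73.8


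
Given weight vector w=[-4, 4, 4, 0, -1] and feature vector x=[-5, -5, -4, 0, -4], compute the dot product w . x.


Element-wise products:
-4 * -5 = 20
4 * -5 = -20
4 * -4 = -16
0 * 0 = 0
-1 * -4 = 4
Sum = 20 + -20 + -16 + 0 + 4
= -12

-12


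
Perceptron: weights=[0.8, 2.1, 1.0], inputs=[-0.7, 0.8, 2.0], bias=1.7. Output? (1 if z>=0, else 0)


z = w . x + b
= 0.8*-0.7 + 2.1*0.8 + 1.0*2.0 + 1.7
= -0.56 + 1.68 + 2.0 + 1.7
= 3.12 + 1.7
= 4.82
Since z = 4.82 >= 0, output = 1

1


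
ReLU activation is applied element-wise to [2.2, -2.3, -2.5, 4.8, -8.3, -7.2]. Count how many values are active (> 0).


ReLU(x) = max(0, x) for each element:
ReLU(2.2) = 2.2
ReLU(-2.3) = 0
ReLU(-2.5) = 0
ReLU(4.8) = 4.8
ReLU(-8.3) = 0
ReLU(-7.2) = 0
Active neurons (>0): 2

2


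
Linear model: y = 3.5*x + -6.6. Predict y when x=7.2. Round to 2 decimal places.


y = 3.5 * 7.2 + (-6.6)
= 25.2 + (-6.6)
= 18.60

18.60


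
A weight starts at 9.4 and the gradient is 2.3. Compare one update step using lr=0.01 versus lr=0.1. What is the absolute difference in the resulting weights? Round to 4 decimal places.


With lr=0.01: w_new = 9.4 - 0.01 * 2.3 = 9.377
With lr=0.1: w_new = 9.4 - 0.1 * 2.3 = 9.17
Absolute difference = |9.377 - 9.17|
= 0.2070

0.2070


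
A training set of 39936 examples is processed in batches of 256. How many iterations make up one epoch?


Iterations per epoch = dataset_size / batch_size
= 39936 / 256
= 156

156


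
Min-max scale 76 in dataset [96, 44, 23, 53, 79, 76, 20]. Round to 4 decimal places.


Min = 20, Max = 96
Range = 96 - 20 = 76
Scaled = (x - min) / (max - min)
= (76 - 20) / 76
= 56 / 76
= 0.7368

0.7368


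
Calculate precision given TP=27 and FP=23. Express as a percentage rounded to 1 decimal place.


Precision = TP / (TP + FP) * 100
= 27 / (27 + 23)
= 27 / 50
= 0.54
= 54.0%

54.0


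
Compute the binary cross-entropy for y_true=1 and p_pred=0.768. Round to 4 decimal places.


For y=1: Loss = -log(p)
= -log(0.768)
= -(-0.264)
= 0.2640

0.2640


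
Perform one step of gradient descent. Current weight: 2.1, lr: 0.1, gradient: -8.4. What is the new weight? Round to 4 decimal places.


w_new = w_old - lr * gradient
= 2.1 - 0.1 * -8.4
= 2.1 - (-0.84)
= 2.9400

2.9400


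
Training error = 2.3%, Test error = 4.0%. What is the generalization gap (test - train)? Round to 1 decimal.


Generalization gap = test_error - train_error
= 4.0 - 2.3
= 1.7%
A small gap suggests good generalization.

1.7


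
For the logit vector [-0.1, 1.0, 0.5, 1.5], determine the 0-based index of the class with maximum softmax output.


Softmax is a monotonic transformation, so it preserves the argmax.
We need to find the index of the maximum logit.
Index 0: -0.1
Index 1: 1.0
Index 2: 0.5
Index 3: 1.5
Maximum logit = 1.5 at index 3

3


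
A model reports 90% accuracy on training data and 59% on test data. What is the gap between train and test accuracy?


Gap = train_accuracy - test_accuracy
= 90 - 59
= 31%
This large gap strongly indicates overfitting.

31


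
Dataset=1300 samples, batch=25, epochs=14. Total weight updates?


Iterations per epoch = 1300 / 25 = 52
Total updates = iterations_per_epoch * epochs
= 52 * 14
= 728

728


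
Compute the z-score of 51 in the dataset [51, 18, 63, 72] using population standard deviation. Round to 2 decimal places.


Mean = (51 + 18 + 63 + 72) / 4 = 51.0
Variance = sum((x_i - mean)^2) / n = 418.5
Std = sqrt(418.5) = 20.4573
Z = (x - mean) / std
= (51 - 51.0) / 20.4573
= 0.0 / 20.4573
= 0.00

0.00


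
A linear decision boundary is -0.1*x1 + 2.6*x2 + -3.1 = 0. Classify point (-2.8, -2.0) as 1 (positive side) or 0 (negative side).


Compute -0.1 * -2.8 + 2.6 * -2.0 + -3.1
= 0.28 + -5.2 + -3.1
= -8.02
Since -8.02 < 0, the point is on the negative side.

0


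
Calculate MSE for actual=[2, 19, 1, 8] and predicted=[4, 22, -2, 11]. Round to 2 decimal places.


Differences: [-2, -3, 3, -3]
Squared errors: [4, 9, 9, 9]
Sum of squared errors = 31
MSE = 31 / 4 = 7.75

7.75


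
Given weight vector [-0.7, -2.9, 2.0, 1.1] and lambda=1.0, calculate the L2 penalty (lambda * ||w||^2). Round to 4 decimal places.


Squaring each weight:
(-0.7)^2 = 0.49
(-2.9)^2 = 8.41
2.0^2 = 4.0
1.1^2 = 1.21
Sum of squares = 14.11
Penalty = 1.0 * 14.11 = 14.1100

14.1100


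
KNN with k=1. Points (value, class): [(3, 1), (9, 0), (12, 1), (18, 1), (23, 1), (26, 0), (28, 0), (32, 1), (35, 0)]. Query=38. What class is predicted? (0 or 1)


Distances from query 38:
Point 35 (class 0): distance = 3
K=1 nearest neighbors: classes = [0]
Votes for class 1: 0 / 1
Majority vote => class 0

0


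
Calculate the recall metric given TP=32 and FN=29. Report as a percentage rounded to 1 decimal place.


Recall = TP / (TP + FN) * 100
= 32 / (32 + 29)
= 32 / 61
= 0.5246
= 52.5%

52.5


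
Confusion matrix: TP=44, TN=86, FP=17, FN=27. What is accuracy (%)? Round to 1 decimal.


Accuracy = (TP + TN) / (TP + TN + FP + FN) * 100
= (44 + 86) / (44 + 86 + 17 + 27)
= 130 / 174
= 0.7471
= 74.7%

74.7


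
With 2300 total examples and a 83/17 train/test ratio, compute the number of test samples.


Train samples = 2300 * 83% = 1909
Test samples = 2300 - 1909
= 391

391


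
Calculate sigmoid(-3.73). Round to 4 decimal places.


sigmoid(z) = 1 / (1 + exp(-z))
exp(-(-3.73)) = exp(3.73) = 41.6791
1 + 41.6791 = 42.6791
1 / 42.6791 = 0.0234

0.0234


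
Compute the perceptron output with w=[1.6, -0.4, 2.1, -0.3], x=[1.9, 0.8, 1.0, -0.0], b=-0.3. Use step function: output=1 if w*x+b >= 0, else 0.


z = w . x + b
= 1.6*1.9 + -0.4*0.8 + 2.1*1.0 + -0.3*-0.0 + -0.3
= 3.04 + -0.32 + 2.1 + 0.0 + -0.3
= 4.82 + -0.3
= 4.52
Since z = 4.52 >= 0, output = 1

1


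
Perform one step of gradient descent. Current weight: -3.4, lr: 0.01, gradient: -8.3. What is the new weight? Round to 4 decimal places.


w_new = w_old - lr * gradient
= -3.4 - 0.01 * -8.3
= -3.4 - (-0.083)
= -3.3170

-3.3170


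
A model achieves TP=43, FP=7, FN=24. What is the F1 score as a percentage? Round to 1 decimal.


Precision = TP / (TP + FP) = 43 / 50 = 0.86
Recall = TP / (TP + FN) = 43 / 67 = 0.6418
F1 = 2 * P * R / (P + R)
= 2 * 0.86 * 0.6418 / (0.86 + 0.6418)
= 1.1039 / 1.5018
= 0.735
As percentage: 73.5%

73.5


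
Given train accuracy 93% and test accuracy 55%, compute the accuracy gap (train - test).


Gap = train_accuracy - test_accuracy
= 93 - 55
= 38%
This large gap strongly indicates overfitting.

38


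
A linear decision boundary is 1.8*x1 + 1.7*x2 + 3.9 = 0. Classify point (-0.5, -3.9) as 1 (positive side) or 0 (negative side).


Compute 1.8 * -0.5 + 1.7 * -3.9 + 3.9
= -0.9 + -6.63 + 3.9
= -3.63
Since -3.63 < 0, the point is on the negative side.

0


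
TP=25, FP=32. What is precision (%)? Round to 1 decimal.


Precision = TP / (TP + FP) * 100
= 25 / (25 + 32)
= 25 / 57
= 0.4386
= 43.9%

43.9


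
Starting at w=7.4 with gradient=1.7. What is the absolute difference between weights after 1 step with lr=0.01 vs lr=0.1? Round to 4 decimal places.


With lr=0.01: w_new = 7.4 - 0.01 * 1.7 = 7.383
With lr=0.1: w_new = 7.4 - 0.1 * 1.7 = 7.23
Absolute difference = |7.383 - 7.23|
= 0.1530

0.1530


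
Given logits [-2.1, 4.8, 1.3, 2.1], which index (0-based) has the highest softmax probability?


Softmax is a monotonic transformation, so it preserves the argmax.
We need to find the index of the maximum logit.
Index 0: -2.1
Index 1: 4.8
Index 2: 1.3
Index 3: 2.1
Maximum logit = 4.8 at index 1

1


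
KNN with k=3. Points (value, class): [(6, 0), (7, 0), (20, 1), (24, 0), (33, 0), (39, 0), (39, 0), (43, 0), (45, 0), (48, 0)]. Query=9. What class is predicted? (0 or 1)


Distances from query 9:
Point 7 (class 0): distance = 2
Point 6 (class 0): distance = 3
Point 20 (class 1): distance = 11
K=3 nearest neighbors: classes = [0, 0, 1]
Votes for class 1: 1 / 3
Majority vote => class 0

0


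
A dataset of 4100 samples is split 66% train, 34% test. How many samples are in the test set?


Train samples = 4100 * 66% = 2706
Test samples = 4100 - 2706
= 1394

1394


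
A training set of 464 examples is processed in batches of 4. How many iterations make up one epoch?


Iterations per epoch = dataset_size / batch_size
= 464 / 4
= 116

116


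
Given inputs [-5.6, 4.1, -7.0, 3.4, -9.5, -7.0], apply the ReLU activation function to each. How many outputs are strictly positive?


ReLU(x) = max(0, x) for each element:
ReLU(-5.6) = 0
ReLU(4.1) = 4.1
ReLU(-7.0) = 0
ReLU(3.4) = 3.4
ReLU(-9.5) = 0
ReLU(-7.0) = 0
Active neurons (>0): 2

2


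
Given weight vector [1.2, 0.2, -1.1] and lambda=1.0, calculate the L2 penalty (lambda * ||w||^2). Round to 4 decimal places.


Squaring each weight:
1.2^2 = 1.44
0.2^2 = 0.04
(-1.1)^2 = 1.21
Sum of squares = 2.69
Penalty = 1.0 * 2.69 = 2.6900

2.6900


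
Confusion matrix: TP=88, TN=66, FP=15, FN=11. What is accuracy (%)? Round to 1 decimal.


Accuracy = (TP + TN) / (TP + TN + FP + FN) * 100
= (88 + 66) / (88 + 66 + 15 + 11)
= 154 / 180
= 0.8556
= 85.6%

85.6


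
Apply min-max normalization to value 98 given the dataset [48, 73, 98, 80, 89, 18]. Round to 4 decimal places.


Min = 18, Max = 98
Range = 98 - 18 = 80
Scaled = (x - min) / (max - min)
= (98 - 18) / 80
= 80 / 80
= 1.0000

1.0000


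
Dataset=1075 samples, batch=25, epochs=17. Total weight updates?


Iterations per epoch = 1075 / 25 = 43
Total updates = iterations_per_epoch * epochs
= 43 * 17
= 731

731


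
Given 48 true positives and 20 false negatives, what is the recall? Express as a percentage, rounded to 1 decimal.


Recall = TP / (TP + FN) * 100
= 48 / (48 + 20)
= 48 / 68
= 0.7059
= 70.6%

70.6


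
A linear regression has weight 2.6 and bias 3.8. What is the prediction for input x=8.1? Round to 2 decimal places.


y = 2.6 * 8.1 + (3.8)
= 21.06 + (3.8)
= 24.86

24.86


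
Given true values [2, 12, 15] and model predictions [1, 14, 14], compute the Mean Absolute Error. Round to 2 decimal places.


Absolute errors: [1, 2, 1]
Sum of absolute errors = 4
MAE = 4 / 3 = 1.33

1.33


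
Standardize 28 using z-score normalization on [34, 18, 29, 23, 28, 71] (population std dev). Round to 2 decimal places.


Mean = (34 + 18 + 29 + 23 + 28 + 71) / 6 = 33.8333
Variance = sum((x_i - mean)^2) / n = 301.1389
Std = sqrt(301.1389) = 17.3534
Z = (x - mean) / std
= (28 - 33.8333) / 17.3534
= -5.8333 / 17.3534
= -0.34

-0.34


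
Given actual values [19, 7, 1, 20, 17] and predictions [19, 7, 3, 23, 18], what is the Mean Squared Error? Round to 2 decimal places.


Differences: [0, 0, -2, -3, -1]
Squared errors: [0, 0, 4, 9, 1]
Sum of squared errors = 14
MSE = 14 / 5 = 2.80

2.80


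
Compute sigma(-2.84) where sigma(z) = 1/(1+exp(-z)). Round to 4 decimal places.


sigmoid(z) = 1 / (1 + exp(-z))
exp(-(-2.84)) = exp(2.84) = 17.1158
1 + 17.1158 = 18.1158
1 / 18.1158 = 0.0552

0.0552


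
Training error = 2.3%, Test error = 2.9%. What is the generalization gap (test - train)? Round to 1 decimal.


Generalization gap = test_error - train_error
= 2.9 - 2.3
= 0.6%
A small gap suggests good generalization.

0.6


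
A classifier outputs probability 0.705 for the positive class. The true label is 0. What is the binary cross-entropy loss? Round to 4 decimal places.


For y=0: Loss = -log(1-p)
= -log(1 - 0.705)
= -log(0.295)
= -(-1.2208)
= 1.2208

1.2208


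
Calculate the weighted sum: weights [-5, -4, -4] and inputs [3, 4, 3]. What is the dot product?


Element-wise products:
-5 * 3 = -15
-4 * 4 = -16
-4 * 3 = -12
Sum = -15 + -16 + -12
= -43

-43


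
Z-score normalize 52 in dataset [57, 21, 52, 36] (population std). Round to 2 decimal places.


Mean = (57 + 21 + 52 + 36) / 4 = 41.5
Variance = sum((x_i - mean)^2) / n = 200.25
Std = sqrt(200.25) = 14.151
Z = (x - mean) / std
= (52 - 41.5) / 14.151
= 10.5 / 14.151
= 0.74

0.74


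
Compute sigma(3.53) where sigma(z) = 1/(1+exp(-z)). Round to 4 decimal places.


sigmoid(z) = 1 / (1 + exp(-z))
exp(-(3.53)) = exp(-3.53) = 0.0293
1 + 0.0293 = 1.0293
1 / 1.0293 = 0.9715

0.9715


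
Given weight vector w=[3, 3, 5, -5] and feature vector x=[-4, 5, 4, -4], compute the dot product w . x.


Element-wise products:
3 * -4 = -12
3 * 5 = 15
5 * 4 = 20
-5 * -4 = 20
Sum = -12 + 15 + 20 + 20
= 43

43


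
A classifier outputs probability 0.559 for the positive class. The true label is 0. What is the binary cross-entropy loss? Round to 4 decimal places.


For y=0: Loss = -log(1-p)
= -log(1 - 0.559)
= -log(0.441)
= -(-0.8187)
= 0.8187

0.8187


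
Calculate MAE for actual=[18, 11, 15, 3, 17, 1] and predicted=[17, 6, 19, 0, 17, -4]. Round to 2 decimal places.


Absolute errors: [1, 5, 4, 3, 0, 5]
Sum of absolute errors = 18
MAE = 18 / 6 = 3.00

3.00


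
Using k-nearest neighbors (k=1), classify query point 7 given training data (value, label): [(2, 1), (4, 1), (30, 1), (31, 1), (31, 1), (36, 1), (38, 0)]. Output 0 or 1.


Distances from query 7:
Point 4 (class 1): distance = 3
K=1 nearest neighbors: classes = [1]
Votes for class 1: 1 / 1
Majority vote => class 1

1


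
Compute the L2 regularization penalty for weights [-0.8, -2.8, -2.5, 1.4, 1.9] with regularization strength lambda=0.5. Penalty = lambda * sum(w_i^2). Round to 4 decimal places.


Squaring each weight:
(-0.8)^2 = 0.64
(-2.8)^2 = 7.84
(-2.5)^2 = 6.25
1.4^2 = 1.96
1.9^2 = 3.61
Sum of squares = 20.3
Penalty = 0.5 * 20.3 = 10.1500

10.1500


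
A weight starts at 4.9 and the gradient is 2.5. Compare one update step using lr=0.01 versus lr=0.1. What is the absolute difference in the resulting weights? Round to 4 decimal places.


With lr=0.01: w_new = 4.9 - 0.01 * 2.5 = 4.875
With lr=0.1: w_new = 4.9 - 0.1 * 2.5 = 4.65
Absolute difference = |4.875 - 4.65|
= 0.2250

0.2250
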